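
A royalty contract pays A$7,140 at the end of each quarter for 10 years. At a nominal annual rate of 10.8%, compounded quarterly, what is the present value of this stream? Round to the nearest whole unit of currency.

i = 0.108/4 = 0.027 per quarter; n = 10·4 = 40.
PV = PMT · [1 − (1+i)^(−n)] / i = 7140 · 24.277983 = 173,344.7954

A$173,345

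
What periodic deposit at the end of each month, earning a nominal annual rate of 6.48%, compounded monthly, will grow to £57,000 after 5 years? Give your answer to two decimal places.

With 12 periods per year: i = 0.0054, n = 60.
FV-annuity factor = 70.637524; PMT = 57000 / 70.637524 = 806.9366

£806.94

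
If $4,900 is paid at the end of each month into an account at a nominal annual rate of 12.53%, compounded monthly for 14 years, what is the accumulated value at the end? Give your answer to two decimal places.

$2,218,023.28

Periodic rate i = 0.1253/12 = 0.0104417; n = 14 × 12 = 168 periods.
FV = PMT · [(1+i)^n − 1] / i = 4900 · 452.657812 = 2,218,023.2808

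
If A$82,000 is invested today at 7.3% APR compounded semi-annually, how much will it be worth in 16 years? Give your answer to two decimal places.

A$258,244.84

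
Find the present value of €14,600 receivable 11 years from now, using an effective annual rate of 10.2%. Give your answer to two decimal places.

€5,015.97

Discount factor = (1+0.102)^(−11) = 0.343560; PV = 14,600 × 0.343560 = 5,015.9745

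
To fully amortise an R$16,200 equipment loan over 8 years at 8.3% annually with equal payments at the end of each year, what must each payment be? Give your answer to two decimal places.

PMT = 16200 / ( [1 − (1+0.083)^(−8)] / 0.083 ) = 16200 / 5.681788 = 2,851.2152

R$2,851.22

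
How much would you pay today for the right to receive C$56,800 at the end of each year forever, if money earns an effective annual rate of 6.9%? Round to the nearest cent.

PV = PMT / i = 56800 / 0.069 = 823,188.4058

C$823,188.41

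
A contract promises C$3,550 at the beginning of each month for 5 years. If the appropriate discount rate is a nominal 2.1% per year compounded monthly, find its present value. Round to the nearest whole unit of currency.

With 12 periods per year: i = 0.00175, n = 60.
PV = PMT · [1 − (1+i)^(−n)] / i × (1+i) = 3550 · 57.009794 = 202,384.7701
(Beginning-of-period payments → annuity-due factor ×(1+i).)

C$202,385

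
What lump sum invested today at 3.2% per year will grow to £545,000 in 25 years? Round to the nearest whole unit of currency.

Discount factor = (1+0.032)^(−25) = 0.454996; PV = 545,000 × 0.454996 = 247,972.8137

£247,973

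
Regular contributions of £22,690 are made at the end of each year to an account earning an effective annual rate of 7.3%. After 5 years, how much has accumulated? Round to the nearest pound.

FV = 22690 × [(1+0.073)^5 − 1] / 0.073 = 22690 × 5.785263 = 131,267.6284

£131,268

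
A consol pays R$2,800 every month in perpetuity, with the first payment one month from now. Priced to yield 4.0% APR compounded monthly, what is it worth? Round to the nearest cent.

R$840,000.00

Periodic rate i = 0.04/12 = 0.00333333.
PV = C/r = 2800/0.00333333 = 840,000.0000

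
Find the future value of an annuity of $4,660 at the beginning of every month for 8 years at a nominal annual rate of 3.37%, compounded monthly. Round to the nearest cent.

$514,088.17

i = 0.0337/12 = 0.00280833 per month; n = 8·12 = 96.
FV = 4660 × [(1+0.00280833)^96 − 1] / 0.00280833 × (1+i) = 4660 × 110.319349 = 514,088.1681
(Beginning-of-period payments → annuity-due factor ×(1+i).)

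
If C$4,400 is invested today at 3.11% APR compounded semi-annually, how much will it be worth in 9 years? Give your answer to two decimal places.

With 2 periods per year: i = 0.01555, n = 18.
4,400 × (1+0.01555)^18 = 4,400 × 1.320151 = 5,808.6641

C$5,808.66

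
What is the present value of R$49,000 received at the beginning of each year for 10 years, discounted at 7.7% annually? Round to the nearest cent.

Annuity factor a(10|0.077) × (1+i) = 7.325576; PV = 49000 × 7.325576 = 358,953.2082
Payments are at the start of each period, so multiply by (1+i).

R$358,953.21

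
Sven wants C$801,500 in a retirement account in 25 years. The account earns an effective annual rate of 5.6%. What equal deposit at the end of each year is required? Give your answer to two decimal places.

C$15,451.71

PMT = 801500 / ( [(1+0.056)^25 − 1] / 0.056 ) = 801500 / 51.871294 = 15,451.7064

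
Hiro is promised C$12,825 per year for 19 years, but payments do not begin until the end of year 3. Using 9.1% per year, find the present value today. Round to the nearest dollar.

Value one period before first payment (t=2): 12825 × [1 − (1+0.091)^(−19)] / 0.091 = 12825 × 8.888677 = 113,997.2834
PV₀ = 113,997.2834 / (1+0.091)^2 = 113,997.2834 / 1.190281 = 95,773.4211

C$95,773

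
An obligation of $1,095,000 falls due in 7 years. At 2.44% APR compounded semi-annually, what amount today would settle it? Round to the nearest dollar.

Periodic rate i = 0.0244/2 = 0.0122; n = 7 × 2 = 14 periods.
PV = 1,095,000 / (1 + 0.0122)^14 = 1,095,000 / 1.185028 = 924,028.6938

$924,029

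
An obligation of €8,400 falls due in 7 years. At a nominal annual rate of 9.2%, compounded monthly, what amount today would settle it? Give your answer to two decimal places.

€4,422.42

With 12 periods per year: i = 0.00766667, n = 84.
PV = FV·(1+i)^(−n) = 8,400 × 0.526479 = 4,422.4234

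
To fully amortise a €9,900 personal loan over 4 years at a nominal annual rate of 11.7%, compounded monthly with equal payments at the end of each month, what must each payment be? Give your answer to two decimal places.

Periodic rate i = 0.117/12 = 0.00975; n = 4 × 12 = 48 periods.
Annuity-PV factor = 38.187209; PMT = 9900 / 38.187209 = 259.2491

€259.25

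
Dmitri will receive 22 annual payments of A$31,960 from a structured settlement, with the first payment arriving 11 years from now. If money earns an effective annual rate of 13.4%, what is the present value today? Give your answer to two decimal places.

A$63,557.47

Value one period before first payment (t=10): 31960 × [1 − (1+0.134)^(−22)] / 0.134 = 31960 × 6.993433 = 223,510.1042
Discount back 10 years: 223,510.1042 × (1+0.134)^(−10) = 223,510.1042 × 0.284361 = 63,557.4721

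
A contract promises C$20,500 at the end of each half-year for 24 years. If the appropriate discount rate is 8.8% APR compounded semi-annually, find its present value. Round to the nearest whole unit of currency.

C$406,933

Periodic rate i = 0.088/2 = 0.044; n = 24 × 2 = 48 periods.
PV = PMT · [1 − (1+i)^(−n)] / i = 20500 · 19.850382 = 406,932.8281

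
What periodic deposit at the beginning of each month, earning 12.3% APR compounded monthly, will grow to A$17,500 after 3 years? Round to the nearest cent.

Periodic rate i = 0.123/12 = 0.01025; n = 3 × 12 = 36 periods.
PMT = 17500 / ( [(1+0.01025)^36 − 1] / 0.01025 × (1+i) ) = 17500 / 43.719046 = 400.2832

A$400.28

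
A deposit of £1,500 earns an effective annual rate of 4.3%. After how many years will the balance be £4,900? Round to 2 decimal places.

n = ln(4900/1500) / ln(1+0.043) = ln(3.26667) / 0.042101 = 28.1173 years

28.12 years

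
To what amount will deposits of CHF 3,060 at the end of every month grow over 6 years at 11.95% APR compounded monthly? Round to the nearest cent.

i = 0.1195/12 = 0.00995833 per month; n = 6·12 = 72.
Accumulation factor s(72|0.00995833) = 104.538348; FV = 3060 × 104.538348 = 319,887.3449

CHF 319,887.34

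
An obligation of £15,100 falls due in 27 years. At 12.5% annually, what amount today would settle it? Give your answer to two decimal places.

Discount factor = (1+0.125)^(−27) = 0.041580; PV = 15,100 × 0.041580 = 627.8543

£627.85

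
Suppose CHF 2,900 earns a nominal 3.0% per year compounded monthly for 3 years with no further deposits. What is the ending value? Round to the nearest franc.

CHF 3,173

Periodic rate i = 0.03/12 = 0.0025; n = 3 × 12 = 36 periods.
FV = 2,900 × (1 + 0.0025)^36 = 3,172.7491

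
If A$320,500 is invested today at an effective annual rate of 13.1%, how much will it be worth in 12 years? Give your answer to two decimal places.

A$1,404,039.39

FV = PV·(1+i)^n = 320,500 × 4.380778 = 1,404,039.3931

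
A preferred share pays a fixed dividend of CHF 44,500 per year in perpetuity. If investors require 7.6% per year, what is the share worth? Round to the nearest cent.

PV = C/r = 44500/0.076 = 585,526.3158

CHF 585,526.32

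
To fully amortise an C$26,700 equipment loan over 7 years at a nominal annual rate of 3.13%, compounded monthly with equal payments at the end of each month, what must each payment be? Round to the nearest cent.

C$354.36

Periodic rate i = 0.0313/12 = 0.00260833; n = 7 × 12 = 84 periods.
PMT = 26700 / ( [1 − (1+0.00260833)^(−84)] / 0.00260833 ) = 26700 / 75.346756 = 354.3616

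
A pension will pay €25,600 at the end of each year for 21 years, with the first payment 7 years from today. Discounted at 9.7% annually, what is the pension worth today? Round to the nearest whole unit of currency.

€129,764

PV at t=6 (ordinary 21-year annuity): 25600 × a(21|0.097) = 25600 × 8.833949 = 226,149.0853
Discount back 6 years: 226,149.0853 × (1+0.097)^(−6) = 226,149.0853 × 0.573800 = 129,764.2527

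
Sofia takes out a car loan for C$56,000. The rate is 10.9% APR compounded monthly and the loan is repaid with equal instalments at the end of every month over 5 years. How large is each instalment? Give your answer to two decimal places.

With 12 periods per year: i = 0.00908333, n = 60.
Annuity-PV factor = 46.098701; PMT = 56000 / 46.098701 = 1,214.7848

C$1,214.78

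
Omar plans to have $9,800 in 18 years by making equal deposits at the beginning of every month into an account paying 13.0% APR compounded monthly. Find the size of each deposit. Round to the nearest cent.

i = 0.13/12 = 0.0108333 per month; n = 18·12 = 216.
FV-annuity factor × (1+i) = 863.228241; PMT = 9800 / 863.228241 = 11.3527

$11.35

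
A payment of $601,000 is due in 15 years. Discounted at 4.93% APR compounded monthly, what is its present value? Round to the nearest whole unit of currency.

With 12 periods per year: i = 0.00410833, n = 180.
Discount factor = (1+0.00410833)^(−180) = 0.478076; PV = 601,000 × 0.478076 = 287,323.8116

$287,324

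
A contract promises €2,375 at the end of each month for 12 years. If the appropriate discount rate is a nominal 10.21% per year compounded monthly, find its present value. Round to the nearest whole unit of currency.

With 12 periods per year: i = 0.00850833, n = 144.
PV = PMT · [1 − (1+i)^(−n)] / i = 2375 · 82.833485 = 196,729.5272

€196,730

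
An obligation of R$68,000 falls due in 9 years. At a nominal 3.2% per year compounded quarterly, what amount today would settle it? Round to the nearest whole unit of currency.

R$51,042

With 4 periods per year: i = 0.008, n = 36.
PV = 68,000 / (1 + 0.008)^36 = 68,000 / 1.332230 = 51,042.2437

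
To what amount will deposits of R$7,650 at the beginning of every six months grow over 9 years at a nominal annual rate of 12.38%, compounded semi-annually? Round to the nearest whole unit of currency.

Periodic rate i = 0.1238/2 = 0.0619; n = 9 × 2 = 18 periods.
FV = 7650 × [(1+0.0619)^18 − 1] / 0.0619 × (1+i) = 7650 × 33.415516 = 255,628.6957
Payments are at the start of each period, so multiply by (1+i).

R$255,629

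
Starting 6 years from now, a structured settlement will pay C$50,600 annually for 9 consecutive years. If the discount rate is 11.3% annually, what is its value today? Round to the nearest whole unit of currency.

PV at t=5 (ordinary 9-year annuity): 50600 × a(9|0.113) = 50600 × 5.473071 = 276,937.3702
PV₀ = 276,937.3702 / (1+0.113)^5 = 276,937.3702 / 1.707953 = 162,145.8143

C$162,146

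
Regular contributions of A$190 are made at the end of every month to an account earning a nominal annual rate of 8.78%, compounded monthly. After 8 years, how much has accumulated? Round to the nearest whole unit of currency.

Periodic rate i = 0.0878/12 = 0.00731667; n = 8 × 12 = 96 periods.
FV = 190 × [(1+0.00731667)^96 − 1] / 0.00731667 = 190 × 138.510653 = 26,317.0240

A$26,317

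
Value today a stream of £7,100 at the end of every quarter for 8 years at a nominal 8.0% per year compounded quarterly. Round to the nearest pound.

With 4 periods per year: i = 0.02, n = 32.
PV = PMT · [1 − (1+i)^(−n)] / i = 7100 · 23.468335 = 166,625.1773

£166,625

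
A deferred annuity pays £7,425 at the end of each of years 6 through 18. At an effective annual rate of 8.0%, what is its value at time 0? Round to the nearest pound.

PV at t=5 (ordinary 13-year annuity): 7425 × a(13|0.08) = 7425 × 7.903776 = 58,685.5364
Discount back 5 years: 58,685.5364 × (1+0.08)^(−5) = 58,685.5364 × 0.680583 = 39,940.3900

£39,940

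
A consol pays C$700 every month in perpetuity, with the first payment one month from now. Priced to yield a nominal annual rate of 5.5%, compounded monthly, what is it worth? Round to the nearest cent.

Periodic rate i = 0.055/12 = 0.00458333.
PV = PMT / i = 700 / 0.00458333 = 152,727.2727

C$152,727.27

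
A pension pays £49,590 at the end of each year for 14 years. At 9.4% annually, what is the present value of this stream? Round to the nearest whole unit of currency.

£377,577

PV = PMT · [1 − (1+i)^(−n)] / i = 49590 · 7.613965 = 377,576.5076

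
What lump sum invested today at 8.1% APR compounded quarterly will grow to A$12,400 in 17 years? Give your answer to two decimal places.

With 4 periods per year: i = 0.02025, n = 68.
PV = 12,400 / (1 + 0.02025)^68 = 12,400 / 3.908850 = 3,172.2883

A$3,172.29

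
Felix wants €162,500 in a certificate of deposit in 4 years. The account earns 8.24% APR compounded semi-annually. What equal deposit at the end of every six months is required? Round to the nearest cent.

i = 0.0824/2 = 0.0412 per half-year; n = 4·2 = 8.
PMT = 162500 / ( [(1+0.0412)^8 − 1] / 0.0412 ) = 162500 / 9.253717 = 17,560.5115

€17,560.51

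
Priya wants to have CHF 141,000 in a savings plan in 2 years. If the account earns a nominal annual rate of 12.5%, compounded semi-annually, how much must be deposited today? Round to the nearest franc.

Periodic rate i = 0.125/2 = 0.0625; n = 2 × 2 = 4 periods.
PV = 141,000 / (1 + 0.0625)^4 = 141,000 / 1.274429 = 110,637.7558

CHF 110,638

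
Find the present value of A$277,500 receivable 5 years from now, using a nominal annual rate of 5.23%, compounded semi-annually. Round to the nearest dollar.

A$214,365

Periodic rate i = 0.0523/2 = 0.02615; n = 5 × 2 = 10 periods.
PV = FV·(1+i)^(−n) = 277,500 × 0.772488 = 214,365.3033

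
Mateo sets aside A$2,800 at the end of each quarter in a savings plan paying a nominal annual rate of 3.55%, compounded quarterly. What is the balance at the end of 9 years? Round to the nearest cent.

Periodic rate i = 0.0355/4 = 0.008875; n = 9 × 4 = 36 periods.
FV = PMT · [(1+i)^n − 1] / i = 2800 · 42.197264 = 118,152.3396

A$118,152.34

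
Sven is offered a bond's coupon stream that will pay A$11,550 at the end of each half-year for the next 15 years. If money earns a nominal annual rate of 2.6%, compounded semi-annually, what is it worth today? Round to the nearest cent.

A$285,408.83

With 2 periods per year: i = 0.013, n = 30.
PV = 11550 × [1 − (1+0.013)^(−30)] / 0.013 = 11550 × 24.710721 = 285,408.8317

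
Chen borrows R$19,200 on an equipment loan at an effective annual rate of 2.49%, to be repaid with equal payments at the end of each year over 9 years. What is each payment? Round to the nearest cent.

R$2,407.64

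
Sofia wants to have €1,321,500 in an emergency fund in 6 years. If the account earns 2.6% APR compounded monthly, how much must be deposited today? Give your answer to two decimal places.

Periodic rate i = 0.026/12 = 0.00216667; n = 6 × 12 = 72 periods.
Discount factor = (1+0.00216667)^(−72) = 0.855704; PV = 1,321,500 × 0.855704 = 1,130,812.2857

€1,130,812.29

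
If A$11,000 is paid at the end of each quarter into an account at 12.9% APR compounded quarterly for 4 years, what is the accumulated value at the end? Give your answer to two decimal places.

A$225,703.49

With 4 periods per year: i = 0.03225, n = 16.
Accumulation factor s(16|0.03225) = 20.518499; FV = 11000 × 20.518499 = 225,703.4910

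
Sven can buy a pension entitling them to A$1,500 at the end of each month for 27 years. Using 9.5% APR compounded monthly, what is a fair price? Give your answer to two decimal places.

A$174,751.58

With 12 periods per year: i = 0.00791667, n = 324.
PV = 1500 × [1 − (1+0.00791667)^(−324)] / 0.00791667 = 1500 × 116.501054 = 174,751.5808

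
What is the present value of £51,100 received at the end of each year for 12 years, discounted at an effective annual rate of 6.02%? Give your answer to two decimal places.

£427,945.07

Annuity factor a(12|0.0602) = 8.374659; PV = 51100 × 8.374659 = 427,945.0745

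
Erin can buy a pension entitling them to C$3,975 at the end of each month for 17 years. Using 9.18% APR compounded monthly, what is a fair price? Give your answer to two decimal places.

Periodic rate i = 0.0918/12 = 0.00765; n = 17 × 12 = 204 periods.
PV = 3975 × [1 − (1+0.00765)^(−204)] / 0.00765 = 3975 × 103.103138 = 409,834.9741

C$409,834.97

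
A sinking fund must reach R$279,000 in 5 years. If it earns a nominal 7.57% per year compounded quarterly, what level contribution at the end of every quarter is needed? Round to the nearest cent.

R$11,606.15

Periodic rate i = 0.0757/4 = 0.018925; n = 5 × 4 = 20 periods.
FV-annuity factor = 24.038974; PMT = 279000 / 24.038974 = 11,606.1527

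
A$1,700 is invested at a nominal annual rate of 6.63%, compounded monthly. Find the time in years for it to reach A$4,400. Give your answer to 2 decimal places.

14.38 years

Periodic rate i = 0.0663/12 = 0.005525.
(1+i)^n = 4400/1700 = 2.58824, so n = ln 2.58824 / ln 1.00553 = 172.5975 months
= 172.5975/12 years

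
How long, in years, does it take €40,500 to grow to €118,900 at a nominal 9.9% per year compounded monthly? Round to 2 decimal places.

Periodic rate i = 0.099/12 = 0.00825.
n = ln(118900/40500) / ln(1+0.00825) = ln(2.93580) / 0.008216 = 131.0809 months
= 131.0809/12 years

10.92 years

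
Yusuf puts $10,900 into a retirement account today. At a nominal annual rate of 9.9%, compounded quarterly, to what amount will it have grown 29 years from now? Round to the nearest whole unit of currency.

$185,826

i = 0.099/4 = 0.02475 per quarter; n = 29·4 = 116.
10,900 × (1+0.02475)^116 = 10,900 × 17.048239 = 185,825.8075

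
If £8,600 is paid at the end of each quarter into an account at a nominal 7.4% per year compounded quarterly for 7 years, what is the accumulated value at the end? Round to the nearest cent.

£311,803.57

Periodic rate i = 0.074/4 = 0.0185; n = 7 × 4 = 28 periods.
Accumulation factor s(28|0.0185) = 36.256229; FV = 8600 × 36.256229 = 311,803.5722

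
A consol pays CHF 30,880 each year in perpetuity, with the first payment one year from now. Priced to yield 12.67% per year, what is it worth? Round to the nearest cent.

CHF 243,725.34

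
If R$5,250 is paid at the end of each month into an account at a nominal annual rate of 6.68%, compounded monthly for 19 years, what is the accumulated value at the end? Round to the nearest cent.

R$2,400,700.30

Periodic rate i = 0.0668/12 = 0.00556667; n = 19 × 12 = 228 periods.
Accumulation factor s(228|0.00556667) = 457.276248; FV = 5250 × 457.276248 = 2,400,700.3042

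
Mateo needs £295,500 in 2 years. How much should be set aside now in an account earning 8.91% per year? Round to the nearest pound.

£249,128

Discount factor = (1+0.0891)^(−2) = 0.843072; PV = 295,500 × 0.843072 = 249,127.6717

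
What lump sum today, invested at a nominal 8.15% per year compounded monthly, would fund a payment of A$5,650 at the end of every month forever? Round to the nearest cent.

Periodic rate i = 0.0815/12 = 0.00679167.
PV = PMT / i = 5650 / 0.00679167 = 831,901.8405

A$831,901.84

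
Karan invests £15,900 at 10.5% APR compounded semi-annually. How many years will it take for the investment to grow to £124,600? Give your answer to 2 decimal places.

20.12 years

Periodic rate i = 0.105/2 = 0.0525.
n = ln(124600/15900) / ln(1+0.0525) = ln(7.83648) / 0.051168 = 40.2357 half-years
= 40.2357/2 years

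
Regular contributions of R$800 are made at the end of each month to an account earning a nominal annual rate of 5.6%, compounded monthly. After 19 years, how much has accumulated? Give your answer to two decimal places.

i = 0.056/12 = 0.00466667 per month; n = 19·12 = 228.
FV = PMT · [(1+i)^n − 1] / i = 800 · 405.166318 = 324,133.0544

R$324,133.05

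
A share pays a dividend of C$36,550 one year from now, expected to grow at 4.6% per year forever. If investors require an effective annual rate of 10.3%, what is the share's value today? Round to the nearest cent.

PV = PMT / (i − g) = 36550 / (0.103 − 0.046) = 36550 / 0.057000 = 641,228.0702

C$641,228.07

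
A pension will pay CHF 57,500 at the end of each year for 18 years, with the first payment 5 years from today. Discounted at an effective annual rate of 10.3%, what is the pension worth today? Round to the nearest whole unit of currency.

PV at t=4 (ordinary 18-year annuity): 57500 × a(18|0.103) = 57500 × 8.046077 = 462,649.4546
PV₀ = 462,649.4546 / (1+0.103)^4 = 462,649.4546 / 1.480137 = 312,571.9519

CHF 312,572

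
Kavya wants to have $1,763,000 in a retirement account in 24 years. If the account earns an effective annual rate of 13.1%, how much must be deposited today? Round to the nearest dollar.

$91,865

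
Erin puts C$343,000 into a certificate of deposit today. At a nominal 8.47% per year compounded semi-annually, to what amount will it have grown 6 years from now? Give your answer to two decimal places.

C$564,231.03

With 2 periods per year: i = 0.04235, n = 12.
FV = PV·(1+i)^n = 343,000 × 1.644988 = 564,231.0330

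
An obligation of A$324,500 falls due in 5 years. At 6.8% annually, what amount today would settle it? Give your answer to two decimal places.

A$233,538.47

PV = 324,500 / (1 + 0.068)^5 = 324,500 / 1.389493 = 233,538.4738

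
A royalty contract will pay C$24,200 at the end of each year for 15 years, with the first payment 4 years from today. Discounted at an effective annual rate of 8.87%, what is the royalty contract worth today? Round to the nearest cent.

PV at t=3 (ordinary 15-year annuity): 24200 × a(15|0.0887) = 24200 × 8.122924 = 196,574.7497
Discount back 3 years: 196,574.7497 × (1+0.0887)^(−3) = 196,574.7497 × 0.774953 = 152,336.1806

C$152,336.18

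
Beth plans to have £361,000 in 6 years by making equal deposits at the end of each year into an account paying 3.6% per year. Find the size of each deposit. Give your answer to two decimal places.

£54,974.93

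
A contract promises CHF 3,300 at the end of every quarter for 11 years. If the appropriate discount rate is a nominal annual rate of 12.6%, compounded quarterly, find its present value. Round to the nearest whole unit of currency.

Periodic rate i = 0.126/4 = 0.0315; n = 11 × 4 = 44 periods.
Annuity factor a(44|0.0315) = 23.635614; PV = 3300 × 23.635614 = 77,997.5262

CHF 77,998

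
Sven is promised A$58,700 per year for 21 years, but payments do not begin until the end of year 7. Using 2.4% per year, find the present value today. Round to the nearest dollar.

PV at t=6 (ordinary 21-year annuity): 58700 × a(21|0.024) = 58700 × 16.345153 = 959,460.4622
Discount back 6 years: 959,460.4622 × (1+0.024)^(−6) = 959,460.4622 × 0.867362 = 832,199.2940

A$832,199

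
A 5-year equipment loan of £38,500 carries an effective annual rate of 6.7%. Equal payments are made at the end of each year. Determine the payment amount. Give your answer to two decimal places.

£9,314.49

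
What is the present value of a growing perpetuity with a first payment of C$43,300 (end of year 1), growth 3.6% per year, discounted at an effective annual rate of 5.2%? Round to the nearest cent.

C$2,706,250.00

PV = D₁/(r − g) = 43300/(0.052 − 0.036) = 2,706,250.0000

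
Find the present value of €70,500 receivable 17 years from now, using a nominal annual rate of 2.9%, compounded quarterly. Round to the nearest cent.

€43,137.44

With 4 periods per year: i = 0.00725, n = 68.
PV = 70,500 / (1 + 0.00725)^68 = 70,500 / 1.634311 = 43,137.4377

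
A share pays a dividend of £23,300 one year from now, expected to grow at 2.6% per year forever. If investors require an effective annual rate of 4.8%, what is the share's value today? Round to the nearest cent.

PV = PMT / (i − g) = 23300 / (0.048 − 0.026) = 23300 / 0.022000 = 1,059,090.9091

£1,059,090.91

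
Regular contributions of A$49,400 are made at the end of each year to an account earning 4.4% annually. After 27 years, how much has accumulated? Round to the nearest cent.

Accumulation factor s(27|0.044) = 49.960404; FV = 49400 × 49.960404 = 2,468,043.9536

A$2,468,043.95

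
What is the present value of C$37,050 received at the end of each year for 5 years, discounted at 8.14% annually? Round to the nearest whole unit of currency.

C$147,386

Annuity factor a(5|0.0814) = 3.978021; PV = 37050 × 3.978021 = 147,385.6681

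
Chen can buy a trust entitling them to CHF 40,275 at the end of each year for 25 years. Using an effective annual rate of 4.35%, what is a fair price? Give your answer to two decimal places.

CHF 606,535.57

PV = PMT · [1 − (1+i)^(−n)] / i = 40275 · 15.059853 = 606,535.5718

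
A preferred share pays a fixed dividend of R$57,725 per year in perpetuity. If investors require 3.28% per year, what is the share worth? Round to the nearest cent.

PV = PMT / i = 57725 / 0.0328 = 1,759,908.5366

R$1,759,908.54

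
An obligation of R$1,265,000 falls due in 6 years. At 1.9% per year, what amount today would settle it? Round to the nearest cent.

R$1,129,914.08

PV = FV·(1+i)^(−n) = 1,265,000 × 0.893213 = 1,129,914.0826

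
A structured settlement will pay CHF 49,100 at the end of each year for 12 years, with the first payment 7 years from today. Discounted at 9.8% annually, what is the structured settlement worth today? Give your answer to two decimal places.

CHF 192,804.28

PV at t=6 (ordinary 12-year annuity): 49100 × a(12|0.098) = 49100 × 6.880963 = 337,855.2843
PV₀ = 337,855.2843 / (1+0.098)^6 = 337,855.2843 / 1.752323 = 192,804.2821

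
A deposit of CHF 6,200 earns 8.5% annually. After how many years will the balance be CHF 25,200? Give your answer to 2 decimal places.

17.19 years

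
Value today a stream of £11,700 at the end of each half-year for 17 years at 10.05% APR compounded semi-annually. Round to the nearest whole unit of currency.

With 2 periods per year: i = 0.05025, n = 34.
PV = PMT · [1 − (1+i)^(−n)] / i = 11700 · 16.142881 = 188,871.7066

£188,872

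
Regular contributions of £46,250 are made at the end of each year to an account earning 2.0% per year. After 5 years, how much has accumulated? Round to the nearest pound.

FV = PMT · [(1+i)^n − 1] / i = 46250 · 5.204040 = 240,686.8574

£240,687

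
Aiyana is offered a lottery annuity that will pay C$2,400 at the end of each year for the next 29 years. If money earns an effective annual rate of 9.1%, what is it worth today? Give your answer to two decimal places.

C$24,263.77

Annuity factor a(29|0.091) = 10.109906; PV = 2400 × 10.109906 = 24,263.7739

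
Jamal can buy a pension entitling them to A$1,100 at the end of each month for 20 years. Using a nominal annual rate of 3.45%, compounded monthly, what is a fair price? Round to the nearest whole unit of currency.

i = 0.0345/12 = 0.002875 per month; n = 20·12 = 240.
PV = PMT · [1 − (1+i)^(−n)] / i = 1100 · 173.192047 = 190,511.2520

A$190,511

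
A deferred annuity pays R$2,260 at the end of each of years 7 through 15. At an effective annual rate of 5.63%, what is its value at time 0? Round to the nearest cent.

PV at t=6 (ordinary 9-year annuity): 2260 × a(9|0.0563) = 2260 × 6.912580 = 15,622.4313
Discount back 6 years: 15,622.4313 × (1+0.0563)^(−6) = 15,622.4313 × 0.719907 = 11,246.6957

R$11,246.70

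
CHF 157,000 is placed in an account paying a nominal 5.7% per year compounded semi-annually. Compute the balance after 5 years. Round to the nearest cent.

CHF 207,942.19

i = 0.057/2 = 0.0285 per half-year; n = 5·2 = 10.
FV = 157,000 × (1 + 0.0285)^10 = 207,942.1896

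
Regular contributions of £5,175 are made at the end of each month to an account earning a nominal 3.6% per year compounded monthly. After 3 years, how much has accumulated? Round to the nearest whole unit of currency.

£196,422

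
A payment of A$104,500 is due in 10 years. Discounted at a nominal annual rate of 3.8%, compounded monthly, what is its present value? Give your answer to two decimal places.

A$71,506.44

Periodic rate i = 0.038/12 = 0.00316667; n = 10 × 12 = 120 periods.
PV = 104,500 / (1 + 0.00316667)^120 = 104,500 / 1.461407 = 71,506.4368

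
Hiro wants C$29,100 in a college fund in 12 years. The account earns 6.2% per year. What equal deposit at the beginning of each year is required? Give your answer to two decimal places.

FV-annuity factor × (1+i) = 18.126480; PMT = 29100 / 18.126480 = 1,605.3862

C$1,605.39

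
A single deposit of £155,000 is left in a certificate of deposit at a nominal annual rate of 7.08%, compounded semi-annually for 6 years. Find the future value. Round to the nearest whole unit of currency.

£235,304

Periodic rate i = 0.0708/2 = 0.0354; n = 6 × 2 = 12 periods.
155,000 × (1+0.0354)^12 = 155,000 × 1.518091 = 235,304.1712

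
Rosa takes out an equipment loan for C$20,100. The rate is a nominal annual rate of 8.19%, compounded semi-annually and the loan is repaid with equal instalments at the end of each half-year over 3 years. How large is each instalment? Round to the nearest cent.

C$3,846.18

i = 0.0819/2 = 0.04095 per half-year; n = 3·2 = 6.
Annuity-PV factor = 5.225963; PMT = 20100 / 5.225963 = 3,846.1810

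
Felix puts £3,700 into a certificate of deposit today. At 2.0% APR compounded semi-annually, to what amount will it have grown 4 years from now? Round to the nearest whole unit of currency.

i = 0.02/2 = 0.01 per half-year; n = 4·2 = 8.
FV = 3,700 × (1 + 0.01)^8 = 4,006.5698

£4,007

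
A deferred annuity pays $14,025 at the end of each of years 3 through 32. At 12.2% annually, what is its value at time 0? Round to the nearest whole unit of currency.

$88,429

Value one period before first payment (t=2): 14025 × [1 − (1+0.122)^(−30)] / 0.122 = 14025 × 7.937390 = 111,321.8989
Discount back 2 years: 111,321.8989 × (1+0.122)^(−2) = 111,321.8989 × 0.794354 = 88,429.0363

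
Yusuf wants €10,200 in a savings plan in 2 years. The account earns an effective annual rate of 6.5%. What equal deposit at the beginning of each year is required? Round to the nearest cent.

€4,638.00

PMT = 10200 / ( [(1+0.065)^2 − 1] / 0.065 × (1+i) ) = 10200 / 2.199225 = 4,637.9975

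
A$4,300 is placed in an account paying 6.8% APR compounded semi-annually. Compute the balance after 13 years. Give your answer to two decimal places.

A$10,256.58

With 2 periods per year: i = 0.034, n = 26.
FV = 4,300 × (1 + 0.034)^26 = 10,256.5774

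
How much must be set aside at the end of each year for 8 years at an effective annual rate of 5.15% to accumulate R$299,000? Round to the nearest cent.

R$31,144.24

PMT = 299000 / ( [(1+0.0515)^8 − 1] / 0.0515 ) = 299000 / 9.600492 = 31,144.2385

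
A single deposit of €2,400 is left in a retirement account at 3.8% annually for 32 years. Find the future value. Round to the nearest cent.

€7,916.38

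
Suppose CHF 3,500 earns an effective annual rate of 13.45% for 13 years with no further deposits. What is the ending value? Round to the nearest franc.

CHF 18,052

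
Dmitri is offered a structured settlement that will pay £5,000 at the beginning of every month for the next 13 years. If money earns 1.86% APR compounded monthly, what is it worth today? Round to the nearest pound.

With 12 periods per year: i = 0.00155, n = 156.
Annuity factor a(156|0.00155) × (1+i) = 138.691923; PV = 5000 × 138.691923 = 693,459.6138
(Beginning-of-period payments → annuity-due factor ×(1+i).)

£693,460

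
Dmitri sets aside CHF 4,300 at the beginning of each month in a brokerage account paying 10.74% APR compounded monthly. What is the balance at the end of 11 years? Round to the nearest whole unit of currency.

CHF 1,086,731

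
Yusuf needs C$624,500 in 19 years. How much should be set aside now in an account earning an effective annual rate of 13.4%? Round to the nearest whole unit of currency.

Discount factor = (1+0.134)^(−19) = 0.091696; PV = 624,500 × 0.091696 = 57,264.3593

C$57,264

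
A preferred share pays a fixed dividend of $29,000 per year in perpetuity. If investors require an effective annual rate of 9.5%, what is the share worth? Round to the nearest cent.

$305,263.16

PV = C/r = 29000/0.095 = 305,263.1579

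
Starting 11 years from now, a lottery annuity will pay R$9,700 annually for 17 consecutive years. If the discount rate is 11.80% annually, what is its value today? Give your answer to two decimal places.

R$22,899.20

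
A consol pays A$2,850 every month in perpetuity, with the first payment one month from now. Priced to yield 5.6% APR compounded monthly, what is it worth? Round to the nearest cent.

Periodic rate i = 0.056/12 = 0.00466667.
PV = C/r = 2850/0.00466667 = 610,714.2857

A$610,714.29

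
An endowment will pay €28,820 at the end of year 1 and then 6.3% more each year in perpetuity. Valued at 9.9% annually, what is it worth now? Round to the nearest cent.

€800,555.56

PV = PMT / (i − g) = 28820 / (0.099 − 0.063) = 28820 / 0.036000 = 800,555.5556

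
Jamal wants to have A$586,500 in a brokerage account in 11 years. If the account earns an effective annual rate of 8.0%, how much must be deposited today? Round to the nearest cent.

PV = FV·(1+i)^(−n) = 586,500 × 0.428883 = 251,539.7970

A$251,539.80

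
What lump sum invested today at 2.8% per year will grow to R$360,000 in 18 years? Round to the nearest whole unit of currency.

PV = FV·(1+i)^(−n) = 360,000 × 0.608309 = 218,991.0858

R$218,991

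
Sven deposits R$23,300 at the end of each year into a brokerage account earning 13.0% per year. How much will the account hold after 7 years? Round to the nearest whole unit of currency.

R$242,429

FV = PMT · [(1+i)^n − 1] / i = 23300 · 10.404658 = 242,428.5207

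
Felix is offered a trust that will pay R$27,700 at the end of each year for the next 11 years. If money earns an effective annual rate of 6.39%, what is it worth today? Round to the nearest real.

R$214,174

Annuity factor a(11|0.0639) = 7.731913; PV = 27700 × 7.731913 = 214,173.9810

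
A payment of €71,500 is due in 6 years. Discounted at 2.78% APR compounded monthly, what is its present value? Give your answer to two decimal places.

€60,527.05

Periodic rate i = 0.0278/12 = 0.00231667; n = 6 × 12 = 72 periods.
PV = 71,500 / (1 + 0.00231667)^72 = 71,500 / 1.181290 = 60,527.0494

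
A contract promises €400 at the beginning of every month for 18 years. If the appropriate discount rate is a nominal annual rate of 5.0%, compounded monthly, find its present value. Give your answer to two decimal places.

€57,133.33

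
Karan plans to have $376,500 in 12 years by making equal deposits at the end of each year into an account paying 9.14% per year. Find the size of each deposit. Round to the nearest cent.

$18,537.77

FV-annuity factor = 20.309885; PMT = 376500 / 20.309885 = 18,537.7710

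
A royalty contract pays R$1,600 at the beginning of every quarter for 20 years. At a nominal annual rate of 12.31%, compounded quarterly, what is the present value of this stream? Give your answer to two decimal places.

R$48,848.10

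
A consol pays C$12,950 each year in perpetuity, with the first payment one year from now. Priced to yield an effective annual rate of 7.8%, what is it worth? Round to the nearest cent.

PV = C/r = 12950/0.078 = 166,025.6410

C$166,025.64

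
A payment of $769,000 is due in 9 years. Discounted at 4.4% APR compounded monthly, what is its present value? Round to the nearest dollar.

i = 0.044/12 = 0.00366667 per month; n = 9·12 = 108.
PV = 769,000 / (1 + 0.00366667)^108 = 769,000 / 1.484794 = 517,917.1046

$517,917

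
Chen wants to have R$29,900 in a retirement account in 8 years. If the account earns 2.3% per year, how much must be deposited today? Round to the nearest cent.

Discount factor = (1+0.023)^(−8) = 0.833671; PV = 29,900 × 0.833671 = 24,926.7764

R$24,926.78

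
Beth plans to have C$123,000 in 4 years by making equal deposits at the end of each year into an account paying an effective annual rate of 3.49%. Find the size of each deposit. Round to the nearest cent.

PMT = 123000 / ( [(1+0.0349)^4 − 1] / 0.0349 ) = 123000 / 4.214315 = 29,186.2410

C$29,186.24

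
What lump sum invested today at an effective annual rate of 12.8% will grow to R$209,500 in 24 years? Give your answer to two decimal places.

R$11,634.98

Discount factor = (1+0.128)^(−24) = 0.055537; PV = 209,500 × 0.055537 = 11,634.9799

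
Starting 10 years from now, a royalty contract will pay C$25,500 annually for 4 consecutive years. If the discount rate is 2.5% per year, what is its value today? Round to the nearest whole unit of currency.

Value one period before first payment (t=9): 25500 × [1 − (1+0.025)^(−4)] / 0.025 = 25500 × 3.761974 = 95,930.3423
Discount back 9 years: 95,930.3423 × (1+0.025)^(−9) = 95,930.3423 × 0.800728 = 76,814.1458

C$76,814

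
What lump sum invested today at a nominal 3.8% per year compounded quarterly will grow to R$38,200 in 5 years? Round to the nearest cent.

R$31,618.18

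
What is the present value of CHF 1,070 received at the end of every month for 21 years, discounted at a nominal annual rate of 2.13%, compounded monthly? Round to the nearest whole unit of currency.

Periodic rate i = 0.0213/12 = 0.001775; n = 21 × 12 = 252 periods.
PV = 1070 × [1 − (1+0.001775)^(−252)] / 0.001775 = 1070 × 203.039080 = 217,251.8154

CHF 217,252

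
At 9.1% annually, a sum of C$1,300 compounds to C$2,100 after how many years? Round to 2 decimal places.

5.51 years

(1+i)^n = 2100/1300 = 1.61538, so n = ln 1.61538 / ln 1.091 = 5.5063 years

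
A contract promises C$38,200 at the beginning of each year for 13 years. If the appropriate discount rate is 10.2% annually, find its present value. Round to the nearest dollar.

C$295,953

PV = 38200 × [1 − (1+0.102)^(−13)] / 0.102 × (1+i) = 38200 × 7.747448 = 295,952.5003
(Beginning-of-period payments → annuity-due factor ×(1+i).)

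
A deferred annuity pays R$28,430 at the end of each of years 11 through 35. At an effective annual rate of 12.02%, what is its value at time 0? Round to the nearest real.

R$71,566

Value one period before first payment (t=10): 28430 × [1 − (1+0.1202)^(−25)] / 0.1202 = 28430 × 7.832269 = 222,671.3970
PV₀ = 222,671.3970 / (1+0.1202)^10 = 222,671.3970 / 3.111399 = 71,566.3306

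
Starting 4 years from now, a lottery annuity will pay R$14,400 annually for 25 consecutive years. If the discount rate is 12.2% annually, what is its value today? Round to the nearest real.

PV at t=3 (ordinary 25-year annuity): 14400 × a(25|0.122) = 14400 × 7.735596 = 111,392.5857
Discount back 3 years: 111,392.5857 × (1+0.122)^(−3) = 111,392.5857 × 0.707981 = 78,863.8027

R$78,864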